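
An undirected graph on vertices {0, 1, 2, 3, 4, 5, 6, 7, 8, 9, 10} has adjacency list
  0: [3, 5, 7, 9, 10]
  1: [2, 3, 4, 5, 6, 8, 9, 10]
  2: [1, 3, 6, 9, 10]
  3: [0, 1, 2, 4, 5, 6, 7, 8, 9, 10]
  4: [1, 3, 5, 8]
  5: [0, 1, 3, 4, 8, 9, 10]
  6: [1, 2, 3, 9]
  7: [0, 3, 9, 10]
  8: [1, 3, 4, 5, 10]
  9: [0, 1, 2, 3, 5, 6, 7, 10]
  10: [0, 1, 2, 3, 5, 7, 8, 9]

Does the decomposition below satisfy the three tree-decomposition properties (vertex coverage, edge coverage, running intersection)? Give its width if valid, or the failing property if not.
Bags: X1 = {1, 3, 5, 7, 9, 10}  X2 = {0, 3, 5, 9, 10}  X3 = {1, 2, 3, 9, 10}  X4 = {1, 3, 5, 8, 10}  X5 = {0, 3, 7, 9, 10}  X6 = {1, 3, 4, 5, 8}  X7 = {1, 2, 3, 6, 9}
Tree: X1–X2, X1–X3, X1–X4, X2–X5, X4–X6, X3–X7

A tree decomposition must satisfy three properties: every vertex lies in some bag; for every edge, both endpoints lie together in some bag; and for every vertex, the bags containing it form a connected subtree. Here bags containing vertex 7 are not connected in the tree, so the decomposition is invalid.

No — bags containing vertex 7 are not connected in the tree.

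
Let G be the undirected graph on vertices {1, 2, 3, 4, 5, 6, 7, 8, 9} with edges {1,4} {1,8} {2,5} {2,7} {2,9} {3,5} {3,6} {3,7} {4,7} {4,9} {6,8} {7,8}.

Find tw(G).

A width-3 tree decomposition is:
Bags: B1 = {2, 4, 5, 9}  B2 = {2, 4, 5, 7}  B3 = {3, 4, 5, 7}  B4 = {1, 3, 4, 7}  B5 = {1, 3, 7, 8}  B6 = {1, 3, 6, 8}
Tree: B1–B2, B2–B3, B3–B4, B4–B5, B5–B6
Every bag has size at most 4, so the width is 4 − 1 = 3 and tw(G) ≤ 3. For the lower bound: the 4 vertex sets {2,5,9}, {4}, {7}, {1,3,6,8} are disjoint, each induces a connected subgraph, and every pair is joined by at least one edge of G. Contracting each set to a single vertex therefore yields K_{4} as a minor, and since treewidth is minor-monotone, tw(G) ≥ tw(K_{4}) = 3. Combining the bounds, tw(G) = 3.

3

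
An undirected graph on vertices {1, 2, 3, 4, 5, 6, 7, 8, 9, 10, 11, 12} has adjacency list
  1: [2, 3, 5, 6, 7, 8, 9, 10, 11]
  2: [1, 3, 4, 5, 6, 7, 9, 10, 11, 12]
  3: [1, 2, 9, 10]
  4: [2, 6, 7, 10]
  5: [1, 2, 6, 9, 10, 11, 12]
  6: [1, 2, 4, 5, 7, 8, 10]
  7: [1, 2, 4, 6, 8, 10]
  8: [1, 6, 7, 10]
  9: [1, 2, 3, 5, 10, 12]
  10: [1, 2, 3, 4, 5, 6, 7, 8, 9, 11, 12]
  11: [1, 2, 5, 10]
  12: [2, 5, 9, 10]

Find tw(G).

4

A width-4 tree decomposition is:
Bags: B1 = {1, 2, 5, 6, 10}  B2 = {1, 2, 6, 7, 10}  B3 = {1, 2, 5, 9, 10}  B4 = {1, 2, 5, 10, 11}  B5 = {1, 6, 7, 8, 10}  B6 = {2, 5, 9, 10, 12}  B7 = {1, 2, 3, 9, 10}  B8 = {2, 4, 6, 7, 10}
Tree: B1–B2, B1–B3, B1–B4, B2–B5, B3–B6, B3–B7, B2–B8
Every bag has size at most 5, so the width is 5 − 1 = 4 and tw(G) ≤ 4. On the other hand G contains the 5-clique {1, 6, 7, 8, 10}. A clique must lie in a single bag of any decomposition, so no decomposition can have width below 4. Hence tw(G) = 4 exactly.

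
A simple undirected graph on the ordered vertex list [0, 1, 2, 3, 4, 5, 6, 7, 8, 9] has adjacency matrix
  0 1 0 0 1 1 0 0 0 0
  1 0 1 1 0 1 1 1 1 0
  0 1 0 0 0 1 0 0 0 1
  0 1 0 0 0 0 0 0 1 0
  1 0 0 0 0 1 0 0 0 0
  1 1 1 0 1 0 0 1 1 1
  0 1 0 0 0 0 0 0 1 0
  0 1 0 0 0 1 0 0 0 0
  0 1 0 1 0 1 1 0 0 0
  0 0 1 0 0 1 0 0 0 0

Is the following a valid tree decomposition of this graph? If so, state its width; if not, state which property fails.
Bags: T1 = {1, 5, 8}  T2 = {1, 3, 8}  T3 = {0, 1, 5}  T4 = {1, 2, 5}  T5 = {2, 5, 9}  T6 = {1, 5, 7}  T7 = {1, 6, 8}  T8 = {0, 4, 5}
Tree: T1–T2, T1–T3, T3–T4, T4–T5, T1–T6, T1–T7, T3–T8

Yes; width 2.

Every vertex of G appears in some bag (union = {0, 1, 2, 3, 4, 5, 6, 7, 8, 9}); every edge is covered by a bag; and for each vertex v the set of bags containing v is connected in the bag tree. The decomposition is therefore valid. The largest bag has 3 vertices, so the width is 2.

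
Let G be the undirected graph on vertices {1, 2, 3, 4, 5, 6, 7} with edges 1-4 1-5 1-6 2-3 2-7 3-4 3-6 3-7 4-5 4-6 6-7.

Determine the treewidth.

A width-2 tree decomposition is:
Bags: B1 = {1, 4, 6}  B2 = {3, 4, 6}  B3 = {1, 4, 5}  B4 = {3, 6, 7}  B5 = {2, 3, 7}
Tree: B1–B2, B1–B3, B2–B4, B4–B5
The largest bag has 3 vertices, giving width 2; this decomposition certifies tw(G) ≤ 2. On the other hand G contains the 3-clique {1, 4, 5}. A clique must lie in a single bag of any decomposition, so no decomposition can have width below 2. Hence tw(G) = 2 exactly.

2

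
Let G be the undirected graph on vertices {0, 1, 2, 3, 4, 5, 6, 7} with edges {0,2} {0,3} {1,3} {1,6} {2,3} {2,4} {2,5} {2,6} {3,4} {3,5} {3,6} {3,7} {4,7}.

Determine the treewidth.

A width-2 tree decomposition is:
Bags: B1 = {2, 3, 4}  B2 = {2, 3, 6}  B3 = {2, 3, 5}  B4 = {3, 4, 7}  B5 = {1, 3, 6}  B6 = {0, 2, 3}
Tree: B1–B2, B1–B3, B1–B4, B2–B5, B2–B6
Each bag holds 3 vertices, so the decomposition has width 2, which upper-bounds the treewidth. On the other hand G contains the 3-clique {1, 3, 6}. A clique must lie in a single bag of any decomposition, so no decomposition can have width below 2. Hence tw(G) = 2 exactly.

2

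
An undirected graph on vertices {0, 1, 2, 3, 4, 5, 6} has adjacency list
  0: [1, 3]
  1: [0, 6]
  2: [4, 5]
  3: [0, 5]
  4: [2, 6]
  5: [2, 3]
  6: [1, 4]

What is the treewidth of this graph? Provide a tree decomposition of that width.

Each bag holds 3 vertices, so the decomposition has width 2, which upper-bounds the treewidth. For the lower bound, G contains the cycle 0–3–5–2–4–6–1–0, so G is not a forest; only forests have treewidth ≤ 1, hence tw(G) ≥ 2. Therefore the treewidth is 2.

Treewidth 2.
One optimal decomposition is:
Bags: B1 = {0, 3, 5}  B2 = {0, 2, 5}  B3 = {0, 2, 4}  B4 = {0, 4, 6}  B5 = {0, 1, 6}
Tree: B1–B2, B2–B3, B3–B4, B4–B5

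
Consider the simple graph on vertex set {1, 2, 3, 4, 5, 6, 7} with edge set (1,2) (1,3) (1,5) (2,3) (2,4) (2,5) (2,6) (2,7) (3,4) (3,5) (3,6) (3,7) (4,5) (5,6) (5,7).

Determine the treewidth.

A width-3 tree decomposition is:
Bags: B1 = {2, 3, 4, 5}  B2 = {2, 3, 5, 6}  B3 = {1, 2, 3, 5}  B4 = {2, 3, 5, 7}
Tree: B1–B2, B2–B3, B1–B4
The largest bag has 4 vertices, giving width 3; this decomposition certifies tw(G) ≤ 3. Conversely, {1, 2, 3, 5} is a clique of size 4, and the vertices of any clique must share a bag in every tree decomposition; so some bag has ≥ 4 vertices and tw(G) ≥ 3. Therefore the treewidth is 3.

3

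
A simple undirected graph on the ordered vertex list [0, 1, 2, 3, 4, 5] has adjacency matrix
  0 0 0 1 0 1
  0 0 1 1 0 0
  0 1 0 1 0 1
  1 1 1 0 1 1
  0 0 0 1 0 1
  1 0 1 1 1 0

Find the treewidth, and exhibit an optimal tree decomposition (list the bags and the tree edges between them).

The largest bag has 3 vertices, giving width 2; this decomposition certifies tw(G) ≤ 2. Conversely, {1, 2, 3} is a clique of size 3, and the vertices of any clique must share a bag in every tree decomposition; so some bag has ≥ 3 vertices and tw(G) ≥ 2. Therefore the treewidth is 2.

Treewidth 2.
One such decomposition:
Bags: B1 = {3, 4, 5}  B2 = {2, 3, 5}  B3 = {1, 2, 3}  B4 = {0, 3, 5}
Tree: B1–B2, B2–B3, B2–B4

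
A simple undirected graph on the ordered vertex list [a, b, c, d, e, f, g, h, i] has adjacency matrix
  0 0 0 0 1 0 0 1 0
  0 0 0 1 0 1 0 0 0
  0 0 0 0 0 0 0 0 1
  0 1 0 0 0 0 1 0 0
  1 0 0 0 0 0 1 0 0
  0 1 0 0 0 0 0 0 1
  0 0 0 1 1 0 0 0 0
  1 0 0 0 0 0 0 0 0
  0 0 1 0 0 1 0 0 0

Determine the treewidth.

A width-1 tree decomposition is:
Bags: B1 = {c, i}  B2 = {f, i}  B3 = {b, f}  B4 = {b, d}  B5 = {d, g}  B6 = {e, g}  B7 = {a, e}  B8 = {a, h}
Tree: B1–B2, B2–B3, B3–B4, B4–B5, B5–B6, B6–B7, B7–B8
Each bag holds 2 vertices, so the decomposition has width 1, which upper-bounds the treewidth. Any graph with an edge has treewidth ≥ 1, and G has the edge c–i. The upper and lower bounds meet at 1, so that is the treewidth.

1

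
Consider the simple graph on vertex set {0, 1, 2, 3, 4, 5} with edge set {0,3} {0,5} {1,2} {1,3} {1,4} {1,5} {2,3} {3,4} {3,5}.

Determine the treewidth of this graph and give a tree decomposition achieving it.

The largest bag has 3 vertices, giving width 2; this decomposition certifies tw(G) ≤ 2. Conversely, {0, 3, 5} is a clique of size 3, and the vertices of any clique must share a bag in every tree decomposition; so some bag has ≥ 3 vertices and tw(G) ≥ 2. Hence tw(G) = 2 exactly.

Treewidth 2.
One such decomposition:
Bags: B1 = {1, 3, 5}  B2 = {1, 3, 4}  B3 = {0, 3, 5}  B4 = {1, 2, 3}
Tree: B1–B2, B1–B3, B2–B4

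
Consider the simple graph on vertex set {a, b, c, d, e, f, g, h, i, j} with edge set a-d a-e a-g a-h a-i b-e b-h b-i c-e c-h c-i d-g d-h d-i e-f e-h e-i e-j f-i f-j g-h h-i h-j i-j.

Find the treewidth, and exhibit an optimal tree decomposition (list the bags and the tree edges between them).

Every bag has size at most 4, so the width is 4 − 1 = 3 and tw(G) ≤ 3. Conversely, {a, d, g, h} is a clique of size 4, and the vertices of any clique must share a bag in every tree decomposition; so some bag has ≥ 4 vertices and tw(G) ≥ 3. The upper and lower bounds meet at 3, so that is the treewidth.

Treewidth 3.
One optimal decomposition is:
Bags: B1 = {e, h, i, j}  B2 = {e, f, i, j}  B3 = {b, e, h, i}  B4 = {c, e, h, i}  B5 = {a, e, h, i}  B6 = {a, d, h, i}  B7 = {a, d, g, h}
Tree: B1–B2, B1–B3, B1–B4, B4–B5, B5–B6, B6–B7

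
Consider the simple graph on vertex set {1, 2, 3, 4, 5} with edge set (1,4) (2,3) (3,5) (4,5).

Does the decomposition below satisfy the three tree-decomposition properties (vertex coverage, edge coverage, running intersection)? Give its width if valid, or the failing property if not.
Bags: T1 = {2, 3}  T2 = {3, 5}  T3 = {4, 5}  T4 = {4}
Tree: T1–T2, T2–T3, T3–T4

A tree decomposition must satisfy three properties: every vertex lies in some bag; for every edge, both endpoints lie together in some bag; and for every vertex, the bags containing it form a connected subtree. Here vertex 1 appears in no bag, so the decomposition is invalid.

No — vertex 1 appears in no bag.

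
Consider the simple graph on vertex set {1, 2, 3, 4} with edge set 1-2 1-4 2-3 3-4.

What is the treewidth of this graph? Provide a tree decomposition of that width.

Treewidth 2.
Bags: B1 = {1, 2, 4}  B2 = {2, 3, 4}
Tree: B1–B2

Every bag has size at most 3, so the width is 3 − 1 = 2 and tw(G) ≤ 2. The edges 4–1–2–3–4 form a cycle, so G is not a tree and its treewidth is at least 2. Combining the bounds, tw(G) = 2.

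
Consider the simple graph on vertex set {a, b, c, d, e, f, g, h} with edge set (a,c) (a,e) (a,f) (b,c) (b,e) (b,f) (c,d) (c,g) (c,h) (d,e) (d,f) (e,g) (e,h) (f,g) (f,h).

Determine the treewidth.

A width-3 tree decomposition is:
Bags: B1 = {c, e, f, g}  B2 = {a, c, e, f}  B3 = {b, c, e, f}  B4 = {c, d, e, f}  B5 = {c, e, f, h}
Tree: B1–B2, B2–B3, B3–B4, B4–B5
Each bag holds 4 vertices, so the decomposition has width 3, which upper-bounds the treewidth. For the lower bound: the 4 vertex sets {e,g}, {a,c}, {f}, {b} are disjoint, each induces a connected subgraph, and every pair is joined by at least one edge of G. Contracting each set to a single vertex therefore yields K_{4} as a minor, and since treewidth is minor-monotone, tw(G) ≥ tw(K_{4}) = 3. The upper and lower bounds meet at 3, so that is the treewidth.

3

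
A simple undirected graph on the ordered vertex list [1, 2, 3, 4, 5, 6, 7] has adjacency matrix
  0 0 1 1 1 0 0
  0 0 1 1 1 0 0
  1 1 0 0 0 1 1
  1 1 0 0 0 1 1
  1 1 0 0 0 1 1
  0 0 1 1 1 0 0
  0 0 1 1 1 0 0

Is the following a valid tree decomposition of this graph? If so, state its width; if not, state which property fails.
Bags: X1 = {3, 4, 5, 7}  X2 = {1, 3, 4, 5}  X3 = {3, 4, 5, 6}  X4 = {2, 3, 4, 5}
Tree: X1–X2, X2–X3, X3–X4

Checking the three conditions: (i) the bags cover all of {1, 2, 3, 4, 5, 6, 7}; (ii) for each edge, some bag contains both endpoints; (iii) the bags containing any fixed vertex form a subtree. All hold, so the decomposition is valid with width 4 − 1 = 3.

Yes; width 3.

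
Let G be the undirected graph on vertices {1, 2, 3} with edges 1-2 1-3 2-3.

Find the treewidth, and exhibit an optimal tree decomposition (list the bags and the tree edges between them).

Treewidth 2.
One such decomposition:
Bags: B1 = {1, 2, 3}
Tree: (single bag)

A single bag containing all 3 vertices is trivially a valid decomposition of width 2. For the lower bound, the 3 vertices {1, 2, 3} are pairwise adjacent, and any tree decomposition puts a clique entirely inside one bag — forcing width ≥ 2. Therefore the treewidth is 2.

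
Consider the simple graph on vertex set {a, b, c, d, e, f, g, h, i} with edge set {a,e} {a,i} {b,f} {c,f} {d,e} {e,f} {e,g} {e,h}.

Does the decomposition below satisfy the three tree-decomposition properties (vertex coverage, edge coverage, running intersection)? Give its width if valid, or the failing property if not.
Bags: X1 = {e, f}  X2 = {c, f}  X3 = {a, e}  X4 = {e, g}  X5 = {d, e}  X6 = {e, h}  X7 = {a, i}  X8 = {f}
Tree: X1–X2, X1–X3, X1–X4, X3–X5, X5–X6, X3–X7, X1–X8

No — vertex b appears in no bag.

A tree decomposition must satisfy three properties: every vertex lies in some bag; for every edge, both endpoints lie together in some bag; and for every vertex, the bags containing it form a connected subtree. Here vertex b appears in no bag, so the decomposition is invalid.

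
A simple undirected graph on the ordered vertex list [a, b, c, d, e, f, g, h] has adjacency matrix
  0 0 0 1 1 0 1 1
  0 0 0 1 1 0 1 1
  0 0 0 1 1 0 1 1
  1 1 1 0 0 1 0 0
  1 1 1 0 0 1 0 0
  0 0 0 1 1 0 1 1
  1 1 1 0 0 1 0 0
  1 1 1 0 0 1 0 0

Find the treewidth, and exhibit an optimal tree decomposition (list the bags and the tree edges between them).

Treewidth 4.
One such decomposition:
Bags: B1 = {a, b, c, f, h}  B2 = {a, b, c, d, f}  B3 = {a, b, c, e, f}  B4 = {a, b, c, f, g}
Tree: B1–B2, B2–B3, B3–B4

Every bag has size at most 5, so the width is 5 − 1 = 4 and tw(G) ≤ 4. For the lower bound: the 5 vertex sets {f,h}, {a,d}, {b,e}, {c}, {g} are disjoint, each induces a connected subgraph, and every pair is joined by at least one edge of G. Contracting each set to a single vertex therefore yields K_{5} as a minor, and since treewidth is minor-monotone, tw(G) ≥ tw(K_{5}) = 4. Combining the bounds, tw(G) = 4.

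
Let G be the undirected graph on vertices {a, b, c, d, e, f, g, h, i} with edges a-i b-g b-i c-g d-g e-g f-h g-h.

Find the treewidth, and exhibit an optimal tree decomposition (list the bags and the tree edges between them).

Each bag holds 2 vertices, so the decomposition has width 1, which upper-bounds the treewidth. G has an edge, so its treewidth is at least 1. Combining the bounds, tw(G) = 1.

Treewidth 1.
One such decomposition:
Bags: B1 = {d, g}  B2 = {e, g}  B3 = {b, g}  B4 = {g, h}  B5 = {c, g}  B6 = {b, i}  B7 = {f, h}  B8 = {a, i}
Tree: B1–B2, B2–B3, B2–B4, B4–B5, B3–B6, B4–B7, B6–B8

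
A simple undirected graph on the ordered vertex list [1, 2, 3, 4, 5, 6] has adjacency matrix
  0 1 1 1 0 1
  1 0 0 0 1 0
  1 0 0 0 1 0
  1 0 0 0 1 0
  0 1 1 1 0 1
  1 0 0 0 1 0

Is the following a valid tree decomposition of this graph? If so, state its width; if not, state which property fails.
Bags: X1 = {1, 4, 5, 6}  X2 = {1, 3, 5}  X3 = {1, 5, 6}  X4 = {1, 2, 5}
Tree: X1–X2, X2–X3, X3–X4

A tree decomposition must satisfy three properties: every vertex lies in some bag; for every edge, both endpoints lie together in some bag; and for every vertex, the bags containing it form a connected subtree. Here bags containing vertex 6 are not connected in the tree, so the decomposition is invalid.

No — bags containing vertex 6 are not connected in the tree.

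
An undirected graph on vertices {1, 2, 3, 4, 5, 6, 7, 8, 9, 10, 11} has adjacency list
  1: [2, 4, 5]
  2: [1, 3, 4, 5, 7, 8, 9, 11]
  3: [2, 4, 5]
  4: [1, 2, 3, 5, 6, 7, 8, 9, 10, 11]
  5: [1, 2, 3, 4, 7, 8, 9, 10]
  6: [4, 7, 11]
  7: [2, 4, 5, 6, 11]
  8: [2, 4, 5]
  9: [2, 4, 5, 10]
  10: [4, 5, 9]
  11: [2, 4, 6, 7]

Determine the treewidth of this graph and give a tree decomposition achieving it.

Every bag has size at most 4, so the width is 4 − 1 = 3 and tw(G) ≤ 3. Conversely, {2, 4, 7, 11} is a clique of size 4, and the vertices of any clique must share a bag in every tree decomposition; so some bag has ≥ 4 vertices and tw(G) ≥ 3. Hence tw(G) = 3 exactly.

Treewidth 3.
One such decomposition:
Bags: B1 = {2, 4, 5, 9}  B2 = {4, 5, 9, 10}  B3 = {2, 4, 5, 7}  B4 = {2, 4, 7, 11}  B5 = {2, 3, 4, 5}  B6 = {2, 4, 5, 8}  B7 = {4, 6, 7, 11}  B8 = {1, 2, 4, 5}
Tree: B1–B2, B1–B3, B3–B4, B3–B5, B3–B6, B4–B7, B6–B8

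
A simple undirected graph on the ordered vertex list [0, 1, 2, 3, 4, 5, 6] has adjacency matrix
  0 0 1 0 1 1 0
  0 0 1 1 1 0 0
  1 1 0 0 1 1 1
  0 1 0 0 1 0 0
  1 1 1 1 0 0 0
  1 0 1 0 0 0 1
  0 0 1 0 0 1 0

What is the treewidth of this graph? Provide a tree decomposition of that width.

The largest bag has 3 vertices, giving width 2; this decomposition certifies tw(G) ≤ 2. Conversely, {0, 2, 4} is a clique of size 3, and the vertices of any clique must share a bag in every tree decomposition; so some bag has ≥ 3 vertices and tw(G) ≥ 2. Combining the bounds, tw(G) = 2.

Treewidth 2.
One such decomposition:
Bags: B1 = {0, 2, 5}  B2 = {0, 2, 4}  B3 = {1, 2, 4}  B4 = {2, 5, 6}  B5 = {1, 3, 4}
Tree: B1–B2, B2–B3, B1–B4, B3–B5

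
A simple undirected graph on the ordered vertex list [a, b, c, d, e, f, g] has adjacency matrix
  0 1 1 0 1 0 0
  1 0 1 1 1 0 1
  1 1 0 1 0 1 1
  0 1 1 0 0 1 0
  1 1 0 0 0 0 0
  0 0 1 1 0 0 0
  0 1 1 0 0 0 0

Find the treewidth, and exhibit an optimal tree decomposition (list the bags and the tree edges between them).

Treewidth 2.
Bags: B1 = {a, b, c}  B2 = {b, c, d}  B3 = {a, b, e}  B4 = {c, d, f}  B5 = {b, c, g}
Tree: B1–B2, B1–B3, B2–B4, B1–B5

Every bag has size at most 3, so the width is 3 − 1 = 2 and tw(G) ≤ 2. For the lower bound, the 3 vertices {a, b, e} are pairwise adjacent, and any tree decomposition puts a clique entirely inside one bag — forcing width ≥ 2. Therefore the treewidth is 2.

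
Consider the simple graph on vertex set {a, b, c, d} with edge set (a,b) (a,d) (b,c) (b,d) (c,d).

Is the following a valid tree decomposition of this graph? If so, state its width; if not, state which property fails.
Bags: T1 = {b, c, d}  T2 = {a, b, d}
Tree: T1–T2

Every vertex of G appears in some bag (union = {a, b, c, d}); every edge is covered by a bag; and for each vertex v the set of bags containing v is connected in the bag tree. The decomposition is therefore valid. The largest bag has 3 vertices, so the width is 2.

Yes; width 2.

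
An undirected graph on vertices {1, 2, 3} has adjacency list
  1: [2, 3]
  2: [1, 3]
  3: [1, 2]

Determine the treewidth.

2

A width-2 tree decomposition is:
Bags: B1 = {1, 2, 3}
Tree: (single bag)
With just one bag of size 3, the width is 3 − 1 = 2, so tw(G) ≤ 2. For the lower bound, the 3 vertices {1, 2, 3} are pairwise adjacent, and any tree decomposition puts a clique entirely inside one bag — forcing width ≥ 2. The upper and lower bounds meet at 2, so that is the treewidth.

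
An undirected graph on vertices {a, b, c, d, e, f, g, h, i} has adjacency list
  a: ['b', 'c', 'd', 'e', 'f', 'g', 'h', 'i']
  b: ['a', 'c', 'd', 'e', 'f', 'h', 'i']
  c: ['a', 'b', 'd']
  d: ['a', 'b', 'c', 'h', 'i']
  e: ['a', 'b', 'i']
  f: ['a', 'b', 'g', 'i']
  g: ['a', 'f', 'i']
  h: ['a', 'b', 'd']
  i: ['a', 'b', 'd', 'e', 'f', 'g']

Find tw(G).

3

A width-3 tree decomposition is:
Bags: B1 = {a, b, f, i}  B2 = {a, b, d, i}  B3 = {a, b, e, i}  B4 = {a, b, c, d}  B5 = {a, b, d, h}  B6 = {a, f, g, i}
Tree: B1–B2, B1–B3, B2–B4, B4–B5, B1–B6
Each bag holds 4 vertices, so the decomposition has width 3, which upper-bounds the treewidth. Conversely, {a, f, g, i} is a clique of size 4, and the vertices of any clique must share a bag in every tree decomposition; so some bag has ≥ 4 vertices and tw(G) ≥ 3. Combining the bounds, tw(G) = 3.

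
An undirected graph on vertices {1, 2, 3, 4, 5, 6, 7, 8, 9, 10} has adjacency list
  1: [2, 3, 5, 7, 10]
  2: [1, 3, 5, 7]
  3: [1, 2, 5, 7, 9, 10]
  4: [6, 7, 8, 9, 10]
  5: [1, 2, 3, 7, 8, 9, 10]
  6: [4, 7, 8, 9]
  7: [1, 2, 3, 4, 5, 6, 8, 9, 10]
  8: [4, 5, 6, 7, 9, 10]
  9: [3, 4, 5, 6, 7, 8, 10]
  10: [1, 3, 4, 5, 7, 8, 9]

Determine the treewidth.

4

A width-4 tree decomposition is:
Bags: B1 = {5, 7, 8, 9, 10}  B2 = {3, 5, 7, 9, 10}  B3 = {4, 7, 8, 9, 10}  B4 = {4, 6, 7, 8, 9}  B5 = {1, 3, 5, 7, 10}  B6 = {1, 2, 3, 5, 7}
Tree: B1–B2, B1–B3, B3–B4, B2–B5, B5–B6
Each bag holds 5 vertices, so the decomposition has width 4, which upper-bounds the treewidth. For the lower bound, the 5 vertices {4, 7, 8, 9, 10} are pairwise adjacent, and any tree decomposition puts a clique entirely inside one bag — forcing width ≥ 4. Combining the bounds, tw(G) = 4.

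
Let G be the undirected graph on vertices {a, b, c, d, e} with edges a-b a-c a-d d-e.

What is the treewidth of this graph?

A width-1 tree decomposition is:
Bags: B1 = {a, c}  B2 = {a, d}  B3 = {d, e}  B4 = {a, b}
Tree: B1–B2, B2–B3, B1–B4
The largest bag has 2 vertices, giving width 1; this decomposition certifies tw(G) ≤ 1. Since G has at least one edge (e.g. a–c), it is not an edgeless graph, so tw(G) ≥ 1. The upper and lower bounds meet at 1, so that is the treewidth.

1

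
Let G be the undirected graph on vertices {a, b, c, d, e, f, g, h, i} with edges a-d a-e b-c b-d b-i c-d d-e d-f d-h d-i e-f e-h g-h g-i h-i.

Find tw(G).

2

A width-2 tree decomposition is:
Bags: B1 = {d, h, i}  B2 = {d, e, h}  B3 = {d, e, f}  B4 = {b, d, i}  B5 = {b, c, d}  B6 = {g, h, i}  B7 = {a, d, e}
Tree: B1–B2, B2–B3, B1–B4, B4–B5, B1–B6, B2–B7
Every bag has size at most 3, so the width is 3 − 1 = 2 and tw(G) ≤ 2. On the other hand G contains the 3-clique {d, e, h}. A clique must lie in a single bag of any decomposition, so no decomposition can have width below 2. The upper and lower bounds meet at 2, so that is the treewidth.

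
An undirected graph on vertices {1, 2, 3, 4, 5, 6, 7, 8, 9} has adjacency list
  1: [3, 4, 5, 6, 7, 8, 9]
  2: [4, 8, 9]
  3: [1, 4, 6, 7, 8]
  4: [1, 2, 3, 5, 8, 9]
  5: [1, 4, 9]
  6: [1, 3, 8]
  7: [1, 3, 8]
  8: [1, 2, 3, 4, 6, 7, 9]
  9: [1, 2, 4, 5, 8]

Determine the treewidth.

3

A width-3 tree decomposition is:
Bags: B1 = {1, 3, 4, 8}  B2 = {1, 4, 8, 9}  B3 = {1, 4, 5, 9}  B4 = {1, 3, 6, 8}  B5 = {1, 3, 7, 8}  B6 = {2, 4, 8, 9}
Tree: B1–B2, B2–B3, B1–B4, B1–B5, B2–B6
The largest bag has 4 vertices, giving width 3; this decomposition certifies tw(G) ≤ 3. For the lower bound, the 4 vertices {1, 4, 8, 9} are pairwise adjacent, and any tree decomposition puts a clique entirely inside one bag — forcing width ≥ 3. Combining the bounds, tw(G) = 3.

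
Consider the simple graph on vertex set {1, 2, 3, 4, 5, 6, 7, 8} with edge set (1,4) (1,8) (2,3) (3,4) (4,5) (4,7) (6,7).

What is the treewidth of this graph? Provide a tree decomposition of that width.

Treewidth 1.
Bags: B1 = {1, 4}  B2 = {4, 7}  B3 = {6, 7}  B4 = {3, 4}  B5 = {2, 3}  B6 = {4, 5}  B7 = {1, 8}
Tree: B1–B2, B2–B3, B1–B4, B4–B5, B2–B6, B1–B7

The largest bag has 2 vertices, giving width 1; this decomposition certifies tw(G) ≤ 1. G has an edge, so its treewidth is at least 1. Hence tw(G) = 1 exactly.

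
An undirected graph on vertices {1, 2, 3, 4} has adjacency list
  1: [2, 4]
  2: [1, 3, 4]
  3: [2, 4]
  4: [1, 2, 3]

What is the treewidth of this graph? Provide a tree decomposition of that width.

Each bag holds 3 vertices, so the decomposition has width 2, which upper-bounds the treewidth. On the other hand G contains the 3-clique {1, 2, 4}. A clique must lie in a single bag of any decomposition, so no decomposition can have width below 2. Therefore the treewidth is 2.

Treewidth 2.
One such decomposition:
Bags: B1 = {1, 2, 4}  B2 = {2, 3, 4}
Tree: B1–B2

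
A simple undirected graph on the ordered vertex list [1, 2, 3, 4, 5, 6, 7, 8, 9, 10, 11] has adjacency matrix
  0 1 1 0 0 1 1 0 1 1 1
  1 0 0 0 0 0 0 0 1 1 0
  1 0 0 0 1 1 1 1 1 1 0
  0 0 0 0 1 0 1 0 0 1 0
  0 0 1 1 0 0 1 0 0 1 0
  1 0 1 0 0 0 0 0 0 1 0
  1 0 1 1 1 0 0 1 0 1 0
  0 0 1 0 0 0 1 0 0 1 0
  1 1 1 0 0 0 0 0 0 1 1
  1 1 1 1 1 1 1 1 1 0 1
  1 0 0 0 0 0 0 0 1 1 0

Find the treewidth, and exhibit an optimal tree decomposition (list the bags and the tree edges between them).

Treewidth 3.
Bags: B1 = {1, 3, 7, 10}  B2 = {1, 3, 9, 10}  B3 = {3, 7, 8, 10}  B4 = {3, 5, 7, 10}  B5 = {1, 2, 9, 10}  B6 = {1, 3, 6, 10}  B7 = {4, 5, 7, 10}  B8 = {1, 9, 10, 11}
Tree: B1–B2, B1–B3, B1–B4, B2–B5, B2–B6, B4–B7, B5–B8

Each bag holds 4 vertices, so the decomposition has width 3, which upper-bounds the treewidth. On the other hand G contains the 4-clique {3, 7, 8, 10}. A clique must lie in a single bag of any decomposition, so no decomposition can have width below 3. The upper and lower bounds meet at 3, so that is the treewidth.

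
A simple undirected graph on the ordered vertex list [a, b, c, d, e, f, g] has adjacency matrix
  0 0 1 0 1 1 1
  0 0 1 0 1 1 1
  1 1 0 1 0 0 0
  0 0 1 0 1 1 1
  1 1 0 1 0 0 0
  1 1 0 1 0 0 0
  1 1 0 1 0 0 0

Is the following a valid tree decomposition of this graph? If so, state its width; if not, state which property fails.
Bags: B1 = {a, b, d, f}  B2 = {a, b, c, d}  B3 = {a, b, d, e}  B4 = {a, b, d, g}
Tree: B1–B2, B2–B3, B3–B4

Yes; width 3.

Every vertex of G appears in some bag (union = {a, b, c, d, e, f, g}); every edge is covered by a bag; and for each vertex v the set of bags containing v is connected in the bag tree. The decomposition is therefore valid. The largest bag has 4 vertices, so the width is 3.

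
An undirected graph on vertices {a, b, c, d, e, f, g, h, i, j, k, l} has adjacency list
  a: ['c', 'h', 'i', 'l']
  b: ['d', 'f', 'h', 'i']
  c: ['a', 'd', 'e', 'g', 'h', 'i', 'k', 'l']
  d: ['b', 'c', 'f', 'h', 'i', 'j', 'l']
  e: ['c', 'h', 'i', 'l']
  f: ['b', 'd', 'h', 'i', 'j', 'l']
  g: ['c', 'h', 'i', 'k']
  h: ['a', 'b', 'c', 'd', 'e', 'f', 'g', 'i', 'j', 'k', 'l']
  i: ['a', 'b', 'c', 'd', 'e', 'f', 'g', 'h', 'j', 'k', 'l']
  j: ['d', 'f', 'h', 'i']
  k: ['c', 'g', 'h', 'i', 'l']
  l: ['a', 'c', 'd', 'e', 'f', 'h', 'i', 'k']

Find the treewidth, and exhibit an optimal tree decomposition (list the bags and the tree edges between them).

Every bag has size at most 5, so the width is 5 − 1 = 4 and tw(G) ≤ 4. For the lower bound, the 5 vertices {d, f, h, i, j} are pairwise adjacent, and any tree decomposition puts a clique entirely inside one bag — forcing width ≥ 4. Therefore the treewidth is 4.

Treewidth 4.
One optimal decomposition is:
Bags: B1 = {c, d, h, i, l}  B2 = {c, h, i, k, l}  B3 = {d, f, h, i, l}  B4 = {d, f, h, i, j}  B5 = {a, c, h, i, l}  B6 = {b, d, f, h, i}  B7 = {c, e, h, i, l}  B8 = {c, g, h, i, k}
Tree: B1–B2, B1–B3, B3–B4, B2–B5, B4–B6, B1–B7, B2–B8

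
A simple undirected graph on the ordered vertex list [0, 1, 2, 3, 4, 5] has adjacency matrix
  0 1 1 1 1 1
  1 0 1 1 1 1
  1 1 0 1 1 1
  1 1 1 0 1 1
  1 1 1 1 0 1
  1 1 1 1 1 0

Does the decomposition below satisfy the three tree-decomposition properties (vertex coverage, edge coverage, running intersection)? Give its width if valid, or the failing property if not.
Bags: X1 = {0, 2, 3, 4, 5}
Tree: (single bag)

No — vertex 1 appears in no bag.

A tree decomposition must satisfy three properties: every vertex lies in some bag; for every edge, both endpoints lie together in some bag; and for every vertex, the bags containing it form a connected subtree. Here vertex 1 appears in no bag, so the decomposition is invalid.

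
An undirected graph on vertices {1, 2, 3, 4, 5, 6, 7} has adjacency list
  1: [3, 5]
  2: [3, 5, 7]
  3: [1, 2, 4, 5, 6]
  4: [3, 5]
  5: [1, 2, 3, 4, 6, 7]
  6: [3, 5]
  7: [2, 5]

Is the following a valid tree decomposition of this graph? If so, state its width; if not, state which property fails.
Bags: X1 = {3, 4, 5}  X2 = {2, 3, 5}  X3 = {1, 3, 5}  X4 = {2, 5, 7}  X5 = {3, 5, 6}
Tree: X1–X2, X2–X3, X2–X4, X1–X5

Every vertex of G appears in some bag (union = {1, 2, 3, 4, 5, 6, 7}); every edge is covered by a bag; and for each vertex v the set of bags containing v is connected in the bag tree. The decomposition is therefore valid. The largest bag has 3 vertices, so the width is 2.

Yes; width 2.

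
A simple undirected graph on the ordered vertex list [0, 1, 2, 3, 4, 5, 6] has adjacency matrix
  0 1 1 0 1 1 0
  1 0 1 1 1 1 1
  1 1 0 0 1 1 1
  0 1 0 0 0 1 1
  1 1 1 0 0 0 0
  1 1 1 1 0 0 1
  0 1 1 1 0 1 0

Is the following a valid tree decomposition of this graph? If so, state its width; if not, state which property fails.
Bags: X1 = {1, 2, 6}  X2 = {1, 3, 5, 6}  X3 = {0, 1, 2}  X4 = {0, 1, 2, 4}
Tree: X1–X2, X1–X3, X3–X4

No — edge (5,2) lies in no bag.

A tree decomposition must satisfy three properties: every vertex lies in some bag; for every edge, both endpoints lie together in some bag; and for every vertex, the bags containing it form a connected subtree. Here edge (5,2) lies in no bag, so the decomposition is invalid.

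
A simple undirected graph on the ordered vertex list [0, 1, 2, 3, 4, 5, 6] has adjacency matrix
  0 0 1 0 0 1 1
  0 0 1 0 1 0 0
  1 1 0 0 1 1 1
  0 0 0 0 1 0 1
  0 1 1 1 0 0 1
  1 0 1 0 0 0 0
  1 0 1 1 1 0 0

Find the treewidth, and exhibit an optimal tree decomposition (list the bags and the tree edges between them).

Treewidth 2.
One such decomposition:
Bags: B1 = {1, 2, 4}  B2 = {2, 4, 6}  B3 = {0, 2, 6}  B4 = {0, 2, 5}  B5 = {3, 4, 6}
Tree: B1–B2, B2–B3, B3–B4, B2–B5

The largest bag has 3 vertices, giving width 2; this decomposition certifies tw(G) ≤ 2. On the other hand G contains the 3-clique {0, 2, 5}. A clique must lie in a single bag of any decomposition, so no decomposition can have width below 2. Combining the bounds, tw(G) = 2.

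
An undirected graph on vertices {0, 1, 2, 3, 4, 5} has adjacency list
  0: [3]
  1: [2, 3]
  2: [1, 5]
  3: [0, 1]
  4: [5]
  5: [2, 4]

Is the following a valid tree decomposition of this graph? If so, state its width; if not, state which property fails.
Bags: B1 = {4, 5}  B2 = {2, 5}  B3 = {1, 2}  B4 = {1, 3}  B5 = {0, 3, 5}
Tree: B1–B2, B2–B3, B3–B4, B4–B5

A tree decomposition must satisfy three properties: every vertex lies in some bag; for every edge, both endpoints lie together in some bag; and for every vertex, the bags containing it form a connected subtree. Here bags containing vertex 5 are not connected in the tree, so the decomposition is invalid.

No — bags containing vertex 5 are not connected in the tree.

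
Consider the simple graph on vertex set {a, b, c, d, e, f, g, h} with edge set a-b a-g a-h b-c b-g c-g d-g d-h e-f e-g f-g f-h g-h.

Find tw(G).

2

A width-2 tree decomposition is:
Bags: B1 = {a, g, h}  B2 = {f, g, h}  B3 = {a, b, g}  B4 = {b, c, g}  B5 = {d, g, h}  B6 = {e, f, g}
Tree: B1–B2, B1–B3, B3–B4, B1–B5, B2–B6
Every bag has size at most 3, so the width is 3 − 1 = 2 and tw(G) ≤ 2. For the lower bound, the 3 vertices {e, f, g} are pairwise adjacent, and any tree decomposition puts a clique entirely inside one bag — forcing width ≥ 2. The upper and lower bounds meet at 2, so that is the treewidth.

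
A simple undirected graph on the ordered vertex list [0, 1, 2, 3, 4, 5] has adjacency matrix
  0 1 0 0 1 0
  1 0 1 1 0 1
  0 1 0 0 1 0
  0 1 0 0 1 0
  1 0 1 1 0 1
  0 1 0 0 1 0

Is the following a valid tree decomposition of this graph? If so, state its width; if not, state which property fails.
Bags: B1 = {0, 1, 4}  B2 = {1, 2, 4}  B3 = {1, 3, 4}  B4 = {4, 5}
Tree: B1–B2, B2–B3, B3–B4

A tree decomposition must satisfy three properties: every vertex lies in some bag; for every edge, both endpoints lie together in some bag; and for every vertex, the bags containing it form a connected subtree. Here edge (1,5) lies in no bag, so the decomposition is invalid.

No — edge (1,5) lies in no bag.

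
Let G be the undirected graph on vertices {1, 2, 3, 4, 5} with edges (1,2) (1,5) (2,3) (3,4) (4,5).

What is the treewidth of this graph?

A width-2 tree decomposition is:
Bags: B1 = {1, 4, 5}  B2 = {1, 2, 4}  B3 = {2, 3, 4}
Tree: B1–B2, B2–B3
Every bag has size at most 3, so the width is 3 − 1 = 2 and tw(G) ≤ 2. Since 4–5–1–2–3–4 is a cycle in G, G is not acyclic. Forests are exactly the graphs of treewidth ≤ 1, so tw(G) ≥ 2. Hence tw(G) = 2 exactly.

2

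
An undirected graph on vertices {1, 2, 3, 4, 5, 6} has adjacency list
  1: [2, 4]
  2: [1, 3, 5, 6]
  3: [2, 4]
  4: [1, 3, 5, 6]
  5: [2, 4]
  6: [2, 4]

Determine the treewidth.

2

A width-2 tree decomposition is:
Bags: B1 = {2, 4, 5}  B2 = {2, 4, 6}  B3 = {2, 3, 4}  B4 = {1, 2, 4}
Tree: B1–B2, B2–B3, B3–B4
Every bag has size at most 3, so the width is 3 − 1 = 2 and tw(G) ≤ 2. For the lower bound, G contains the cycle 5–4–6–2–5, so G is not a forest; only forests have treewidth ≤ 1, hence tw(G) ≥ 2. Hence tw(G) = 2 exactly.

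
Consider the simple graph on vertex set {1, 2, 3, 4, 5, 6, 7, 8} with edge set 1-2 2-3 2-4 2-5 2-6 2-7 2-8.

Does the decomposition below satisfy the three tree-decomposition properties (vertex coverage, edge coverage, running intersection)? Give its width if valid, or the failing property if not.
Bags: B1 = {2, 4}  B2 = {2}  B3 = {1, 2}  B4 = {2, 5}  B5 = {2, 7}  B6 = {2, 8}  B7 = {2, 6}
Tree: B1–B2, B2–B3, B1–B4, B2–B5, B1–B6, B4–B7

No — vertex 3 appears in no bag.

A tree decomposition must satisfy three properties: every vertex lies in some bag; for every edge, both endpoints lie together in some bag; and for every vertex, the bags containing it form a connected subtree. Here vertex 3 appears in no bag, so the decomposition is invalid.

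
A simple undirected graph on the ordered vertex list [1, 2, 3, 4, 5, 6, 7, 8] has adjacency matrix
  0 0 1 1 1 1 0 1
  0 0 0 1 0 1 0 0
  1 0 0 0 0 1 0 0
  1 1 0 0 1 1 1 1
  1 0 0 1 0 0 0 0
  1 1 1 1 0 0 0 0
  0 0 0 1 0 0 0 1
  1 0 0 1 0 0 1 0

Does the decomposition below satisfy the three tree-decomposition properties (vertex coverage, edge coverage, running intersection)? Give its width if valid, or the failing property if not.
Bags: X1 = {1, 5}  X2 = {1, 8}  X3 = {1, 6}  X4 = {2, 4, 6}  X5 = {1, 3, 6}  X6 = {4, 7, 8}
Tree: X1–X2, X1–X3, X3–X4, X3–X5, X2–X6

A tree decomposition must satisfy three properties: every vertex lies in some bag; for every edge, both endpoints lie together in some bag; and for every vertex, the bags containing it form a connected subtree. Here edge (4,5) lies in no bag, so the decomposition is invalid.

No — edge (4,5) lies in no bag.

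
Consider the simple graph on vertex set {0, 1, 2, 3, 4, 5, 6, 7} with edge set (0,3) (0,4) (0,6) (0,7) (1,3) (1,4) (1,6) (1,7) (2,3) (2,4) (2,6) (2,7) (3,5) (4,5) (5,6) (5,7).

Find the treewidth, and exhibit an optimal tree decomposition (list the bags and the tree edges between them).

Each bag holds 5 vertices, so the decomposition has width 4, which upper-bounds the treewidth. For the lower bound: the 5 vertex sets {0,6}, {5,7}, {2,3}, {4}, {1} are disjoint, each induces a connected subgraph, and every pair is joined by at least one edge of G. Contracting each set to a single vertex therefore yields K_{5} as a minor, and since treewidth is minor-monotone, tw(G) ≥ tw(K_{5}) = 4. Therefore the treewidth is 4.

Treewidth 4.
Bags: B1 = {0, 3, 4, 6, 7}  B2 = {3, 4, 5, 6, 7}  B3 = {2, 3, 4, 6, 7}  B4 = {1, 3, 4, 6, 7}
Tree: B1–B2, B2–B3, B3–B4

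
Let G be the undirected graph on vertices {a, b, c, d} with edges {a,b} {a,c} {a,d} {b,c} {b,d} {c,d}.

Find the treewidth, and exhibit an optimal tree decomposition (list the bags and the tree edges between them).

With just one bag of size 4, the width is 4 − 1 = 3, so tw(G) ≤ 3. On the other hand G contains the 4-clique {a, b, c, d}. A clique must lie in a single bag of any decomposition, so no decomposition can have width below 3. Combining the bounds, tw(G) = 3.

Treewidth 3.
One such decomposition:
Bags: B1 = {a, b, c, d}
Tree: (single bag)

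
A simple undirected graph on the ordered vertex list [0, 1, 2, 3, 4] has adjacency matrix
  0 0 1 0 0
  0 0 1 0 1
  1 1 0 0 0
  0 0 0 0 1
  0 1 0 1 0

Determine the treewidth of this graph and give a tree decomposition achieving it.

Each bag holds 2 vertices, so the decomposition has width 1, which upper-bounds the treewidth. Since G has at least one edge (e.g. 3–4), it is not an edgeless graph, so tw(G) ≥ 1. Combining the bounds, tw(G) = 1.

Treewidth 1.
One such decomposition:
Bags: B1 = {3, 4}  B2 = {1, 4}  B3 = {1, 2}  B4 = {0, 2}
Tree: B1–B2, B2–B3, B3–B4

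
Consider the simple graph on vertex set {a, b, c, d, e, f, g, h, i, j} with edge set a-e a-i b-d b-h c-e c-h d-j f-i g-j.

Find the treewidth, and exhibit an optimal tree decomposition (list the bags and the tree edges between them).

Every bag has size at most 2, so the width is 2 − 1 = 1 and tw(G) ≤ 1. G has an edge, so its treewidth is at least 1. Therefore the treewidth is 1.

Treewidth 1.
One optimal decomposition is:
Bags: B1 = {f, i}  B2 = {a, i}  B3 = {a, e}  B4 = {c, e}  B5 = {c, h}  B6 = {b, h}  B7 = {b, d}  B8 = {d, j}  B9 = {g, j}
Tree: B1–B2, B2–B3, B3–B4, B4–B5, B5–B6, B6–B7, B7–B8, B8–B9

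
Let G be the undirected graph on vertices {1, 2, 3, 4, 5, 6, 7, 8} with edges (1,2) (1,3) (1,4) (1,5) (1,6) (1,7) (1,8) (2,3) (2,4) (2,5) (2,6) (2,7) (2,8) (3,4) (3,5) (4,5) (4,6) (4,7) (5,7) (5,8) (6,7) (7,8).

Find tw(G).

A width-4 tree decomposition is:
Bags: B1 = {1, 2, 4, 5, 7}  B2 = {1, 2, 4, 6, 7}  B3 = {1, 2, 3, 4, 5}  B4 = {1, 2, 5, 7, 8}
Tree: B1–B2, B1–B3, B1–B4
Every bag has size at most 5, so the width is 5 − 1 = 4 and tw(G) ≤ 4. For the lower bound, the 5 vertices {1, 2, 5, 7, 8} are pairwise adjacent, and any tree decomposition puts a clique entirely inside one bag — forcing width ≥ 4. The upper and lower bounds meet at 4, so that is the treewidth.

4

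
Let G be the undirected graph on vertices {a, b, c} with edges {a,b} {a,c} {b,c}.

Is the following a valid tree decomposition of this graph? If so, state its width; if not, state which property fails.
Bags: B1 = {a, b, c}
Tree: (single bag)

Yes; width 2.

Checking the three conditions: (i) the bags cover all of {a, b, c}; (ii) for each edge, some bag contains both endpoints; (iii) the bags containing any fixed vertex form a subtree. All hold, so the decomposition is valid with width 3 − 1 = 2.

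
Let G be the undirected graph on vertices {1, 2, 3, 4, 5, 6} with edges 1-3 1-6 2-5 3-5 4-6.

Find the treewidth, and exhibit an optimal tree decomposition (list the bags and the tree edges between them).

Every bag has size at most 2, so the width is 2 − 1 = 1 and tw(G) ≤ 1. Any graph with an edge has treewidth ≥ 1, and G has the edge 4–6. Combining the bounds, tw(G) = 1.

Treewidth 1.
One optimal decomposition is:
Bags: B1 = {4, 6}  B2 = {1, 6}  B3 = {1, 3}  B4 = {3, 5}  B5 = {2, 5}
Tree: B1–B2, B2–B3, B3–B4, B4–B5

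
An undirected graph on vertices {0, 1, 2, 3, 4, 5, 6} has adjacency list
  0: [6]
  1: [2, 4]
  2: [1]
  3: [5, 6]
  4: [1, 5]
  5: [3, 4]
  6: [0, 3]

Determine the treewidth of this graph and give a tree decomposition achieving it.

The largest bag has 2 vertices, giving width 1; this decomposition certifies tw(G) ≤ 1. Since G has at least one edge (e.g. 2–1), it is not an edgeless graph, so tw(G) ≥ 1. Hence tw(G) = 1 exactly.

Treewidth 1.
One such decomposition:
Bags: B1 = {1, 2}  B2 = {1, 4}  B3 = {4, 5}  B4 = {3, 5}  B5 = {3, 6}  B6 = {0, 6}
Tree: B1–B2, B2–B3, B3–B4, B4–B5, B5–B6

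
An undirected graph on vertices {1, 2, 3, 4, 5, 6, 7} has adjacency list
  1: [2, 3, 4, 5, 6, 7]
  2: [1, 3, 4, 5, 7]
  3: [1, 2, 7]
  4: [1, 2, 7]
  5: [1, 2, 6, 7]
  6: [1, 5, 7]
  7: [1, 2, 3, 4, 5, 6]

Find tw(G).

A width-3 tree decomposition is:
Bags: B1 = {1, 2, 5, 7}  B2 = {1, 2, 4, 7}  B3 = {1, 2, 3, 7}  B4 = {1, 5, 6, 7}
Tree: B1–B2, B2–B3, B1–B4
The largest bag has 4 vertices, giving width 3; this decomposition certifies tw(G) ≤ 3. On the other hand G contains the 4-clique {1, 2, 3, 7}. A clique must lie in a single bag of any decomposition, so no decomposition can have width below 3. Combining the bounds, tw(G) = 3.

3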